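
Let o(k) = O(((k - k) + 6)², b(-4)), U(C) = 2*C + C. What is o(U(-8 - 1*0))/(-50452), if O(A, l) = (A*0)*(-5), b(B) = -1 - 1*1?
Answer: 0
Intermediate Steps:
b(B) = -2 (b(B) = -1 - 1 = -2)
O(A, l) = 0 (O(A, l) = 0*(-5) = 0)
U(C) = 3*C
o(k) = 0
o(U(-8 - 1*0))/(-50452) = 0/(-50452) = 0*(-1/50452) = 0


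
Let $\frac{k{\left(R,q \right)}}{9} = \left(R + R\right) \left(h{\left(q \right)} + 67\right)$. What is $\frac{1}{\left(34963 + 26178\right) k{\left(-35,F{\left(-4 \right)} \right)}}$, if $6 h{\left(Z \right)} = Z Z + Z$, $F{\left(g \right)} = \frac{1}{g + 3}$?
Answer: $- \frac{1}{2580761610} \approx -3.8748 \cdot 10^{-10}$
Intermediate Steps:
$F{\left(g \right)} = \frac{1}{3 + g}$
$h{\left(Z \right)} = \frac{Z}{6} + \frac{Z^{2}}{6}$ ($h{\left(Z \right)} = \frac{Z Z + Z}{6} = \frac{Z^{2} + Z}{6} = \frac{Z + Z^{2}}{6} = \frac{Z}{6} + \frac{Z^{2}}{6}$)
$k{\left(R,q \right)} = 18 R \left(67 + \frac{q \left(1 + q\right)}{6}\right)$ ($k{\left(R,q \right)} = 9 \left(R + R\right) \left(\frac{q \left(1 + q\right)}{6} + 67\right) = 9 \cdot 2 R \left(67 + \frac{q \left(1 + q\right)}{6}\right) = 18 R \left(67 + \frac{q \left(1 + q\right)}{6}\right)$)
$\frac{1}{\left(34963 + 26178\right) k{\left(-35,F{\left(-4 \right)} \right)}} = \frac{1}{\left(34963 + 26178\right) 3 \left(-35\right) \left(402 + \frac{1 + \frac{1}{3 - 4}}{3 - 4}\right)} = \frac{1}{61141 \cdot 3 \left(-35\right) \left(402 + \frac{1 + \frac{1}{-1}}{-1}\right)} = \frac{1}{61141 \cdot 3 \left(-35\right) \left(402 - \left(1 - 1\right)\right)} = \frac{1}{61141 \cdot 3 \left(-35\right) \left(402 - 0\right)} = \frac{1}{61141 \cdot 3 \left(-35\right) \left(402 + 0\right)} = \frac{1}{61141 \cdot 3 \left(-35\right) 402} = \frac{1}{61141 \left(-42210\right)} = \frac{1}{61141} \left(- \frac{1}{42210}\right) = - \frac{1}{2580761610}$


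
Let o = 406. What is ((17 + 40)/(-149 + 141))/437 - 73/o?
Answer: -7325/37352 ≈ -0.19611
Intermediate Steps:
((17 + 40)/(-149 + 141))/437 - 73/o = ((17 + 40)/(-149 + 141))/437 - 73/406 = (57/(-8))*(1/437) - 73*1/406 = (57*(-⅛))*(1/437) - 73/406 = -57/8*1/437 - 73/406 = -3/184 - 73/406 = -7325/37352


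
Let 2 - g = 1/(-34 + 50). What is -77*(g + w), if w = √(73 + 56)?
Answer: -2387/16 - 77*√129 ≈ -1023.7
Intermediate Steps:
g = 31/16 (g = 2 - 1/(-34 + 50) = 2 - 1/16 = 31/16 ≈ 1.9375)
w = √129 ≈ 11.358
-77*(g + w) = -77*(31/16 + √129) = -2387/16 - 77*√129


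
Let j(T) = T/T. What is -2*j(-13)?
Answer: -2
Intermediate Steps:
j(T) = 1
-2*j(-13) = -2*1 = -2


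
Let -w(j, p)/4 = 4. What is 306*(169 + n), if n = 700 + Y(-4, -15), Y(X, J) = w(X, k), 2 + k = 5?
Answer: 261018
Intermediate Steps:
k = 3 (k = -2 + 5 = 3)
w(j, p) = -16 (w(j, p) = -4*4 = -16)
Y(X, J) = -16
n = 684 (n = 700 - 16 = 684)
306*(169 + n) = 306*(169 + 684) = 306*853 = 261018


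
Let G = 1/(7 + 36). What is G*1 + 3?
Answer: 130/43 ≈ 3.0233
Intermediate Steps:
G = 1/43 ≈ 0.023256
G*1 + 3 = (1/43)*1 + 3 = 1/43 + 3 = 130/43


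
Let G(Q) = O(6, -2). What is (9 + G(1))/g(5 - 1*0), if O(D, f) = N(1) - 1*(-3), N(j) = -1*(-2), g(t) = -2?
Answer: -7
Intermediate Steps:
N(j) = 2
O(D, f) = 5 (O(D, f) = 2 - 1*(-3) = 2 + 3 = 5)
G(Q) = 5
(9 + G(1))/g(5 - 1*0) = (9 + 5)/(-2) = -½*14 = -7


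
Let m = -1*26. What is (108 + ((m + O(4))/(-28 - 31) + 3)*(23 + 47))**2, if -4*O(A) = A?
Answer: 426505104/3481 ≈ 1.2252e+5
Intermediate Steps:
O(A) = -A/4
m = -26
(108 + ((m + O(4))/(-28 - 31) + 3)*(23 + 47))**2 = (108 + ((-26 - 1/4*4)/(-28 - 31) + 3)*(23 + 47))**2 = (108 + ((-26 - 1)/(-59) + 3)*70)**2 = (108 + (-27*(-1/59) + 3)*70)**2 = (108 + (27/59 + 3)*70)**2 = (108 + (204/59)*70)**2 = (108 + 14280/59)**2 = (20652/59)**2 = 426505104/3481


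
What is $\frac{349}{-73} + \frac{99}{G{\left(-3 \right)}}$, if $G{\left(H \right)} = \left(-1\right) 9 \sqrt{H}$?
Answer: $- \frac{349}{73} + \frac{11 i \sqrt{3}}{3} \approx -4.7808 + 6.3509 i$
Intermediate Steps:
$G{\left(H \right)} = - 9 \sqrt{H}$
$\frac{349}{-73} + \frac{99}{G{\left(-3 \right)}} = \frac{349}{-73} + \frac{99}{\left(-9\right) \sqrt{-3}} = 349 \left(- \frac{1}{73}\right) + \frac{99}{\left(-9\right) i \sqrt{3}} = - \frac{349}{73} + \frac{99}{\left(-9\right) i \sqrt{3}} = - \frac{349}{73} + 99 \frac{i \sqrt{3}}{27} = - \frac{349}{73} + \frac{11 i \sqrt{3}}{3}$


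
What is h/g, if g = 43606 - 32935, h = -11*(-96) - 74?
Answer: 982/10671 ≈ 0.092025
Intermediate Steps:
h = 982 (h = 1056 - 74 = 982)
g = 10671
h/g = 982/10671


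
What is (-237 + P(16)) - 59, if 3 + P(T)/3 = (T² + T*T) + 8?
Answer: 1255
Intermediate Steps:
P(T) = 15 + 6*T² (P(T) = -9 + 3*((T² + T*T) + 8) = -9 + 3*((T² + T²) + 8) = -9 + 3*(2*T² + 8) = -9 + 3*(8 + 2*T²) = -9 + (24 + 6*T²) = 15 + 6*T²)
(-237 + P(16)) - 59 = (-237 + (15 + 6*16²)) - 59 = (-237 + (15 + 6*256)) - 59 = (-237 + (15 + 1536)) - 59 = (-237 + 1551) - 59 = 1314 - 59 = 1255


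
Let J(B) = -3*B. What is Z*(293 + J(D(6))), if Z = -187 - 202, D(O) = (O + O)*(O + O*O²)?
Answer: 2994911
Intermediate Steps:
D(O) = 2*O*(O + O³) (D(O) = (2*O)*(O + O³) = 2*O*(O + O³))
Z = -389
Z*(293 + J(D(6))) = -389*(293 - 6*6²*(1 + 6²)) = -389*(293 - 6*36*(1 + 36)) = -389*(293 - 6*36*37) = -389*(293 - 3*2664) = -389*(293 - 7992) = -389*(-7699) = 2994911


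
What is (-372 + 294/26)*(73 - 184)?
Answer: 520479/13 ≈ 40037.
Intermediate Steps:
(-372 + 294/26)*(73 - 184) = (-372 + 294*(1/26))*(-111) = (-372 + 147/13)*(-111) = -4689/13*(-111) = 520479/13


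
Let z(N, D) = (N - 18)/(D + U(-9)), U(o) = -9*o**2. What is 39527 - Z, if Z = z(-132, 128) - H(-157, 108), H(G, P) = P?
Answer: 23820485/601 ≈ 39635.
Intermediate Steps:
z(N, D) = (-18 + N)/(-729 + D) (z(N, D) = (N - 18)/(D - 9*(-9)**2) = (-18 + N)/(D - 9*81) = (-18 + N)/(D - 729) = (-18 + N)/(-729 + D))
Z = -64758/601 (Z = (-18 - 132)/(-729 + 128) - 1*108 = -150/(-601) - 108 = -1/601*(-150) - 108 = 150/601 - 108 = -64758/601 ≈ -107.75)
39527 - Z = 39527 - 1*(-64758/601) = 39527 + 64758/601 = 23820485/601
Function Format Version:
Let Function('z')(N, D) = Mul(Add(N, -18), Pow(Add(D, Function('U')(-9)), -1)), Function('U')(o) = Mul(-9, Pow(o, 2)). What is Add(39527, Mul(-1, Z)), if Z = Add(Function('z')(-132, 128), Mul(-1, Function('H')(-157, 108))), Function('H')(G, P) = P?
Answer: Rational(23820485, 601) ≈ 39635.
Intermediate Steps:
Function('z')(N, D) = Mul(Pow(Add(-729, D), -1), Add(-18, N)) (Function('z')(N, D) = Mul(Add(N, -18), Pow(Add(D, Mul(-9, Pow(-9, 2))), -1)) = Mul(Add(-18, N), Pow(Add(D, Mul(-9, 81)), -1)) = Mul(Add(-18, N), Pow(Add(D, -729), -1)) = Mul(Add(-18, N), Pow(Add(-729, D), -1)) = Mul(Pow(Add(-729, D), -1), Add(-18, N)))
Z = Rational(-64758, 601) (Z = Add(Mul(Pow(Add(-729, 128), -1), Add(-18, -132)), Mul(-1, 108)) = Add(Mul(Pow(-601, -1), -150), -108) = Add(Mul(Rational(-1, 601), -150), -108) = Add(Rational(150, 601), -108) = Rational(-64758, 601) ≈ -107.75)
Add(39527, Mul(-1, Z)) = Add(39527, Mul(-1, Rational(-64758, 601))) = Add(39527, Rational(64758, 601)) = Rational(23820485, 601)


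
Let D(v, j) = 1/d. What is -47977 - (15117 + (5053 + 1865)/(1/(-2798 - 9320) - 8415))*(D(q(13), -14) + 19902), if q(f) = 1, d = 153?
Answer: -521605433584318448/1733540507 ≈ -3.0089e+8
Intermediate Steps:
D(v, j) = 1/153
-47977 - (15117 + (5053 + 1865)/(1/(-2798 - 9320) - 8415))*(D(q(13), -14) + 19902) = -47977 - (15117 + (5053 + 1865)/(1/(-2798 - 9320) - 8415))*(1/153 + 19902) = -47977 - (15117 + 6918/(1/(-12118) - 8415))*3045007/153 = -47977 - (15117 + 6918/(-1/12118 - 8415))*3045007/153 = -47977 - (15117 + 6918/(-101972971/12118))*3045007/153 = -47977 - (15117 + 6918*(-12118/101972971))*3045007/153 = -47977 - (15117 - 83832324/101972971)*3045007/153 = -47977 - 1541441570283*3045007/(101972971*153) = -47977 - 1*521522263511414109/1733540507 = -47977 - 521522263511414109/1733540507 = -521605433584318448/1733540507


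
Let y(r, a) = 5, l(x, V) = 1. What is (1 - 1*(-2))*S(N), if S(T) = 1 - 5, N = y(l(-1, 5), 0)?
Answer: -12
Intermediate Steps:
N = 5
S(T) = -4
(1 - 1*(-2))*S(N) = (1 - 1*(-2))*(-4) = (1 + 2)*(-4) = 3*(-4) = -12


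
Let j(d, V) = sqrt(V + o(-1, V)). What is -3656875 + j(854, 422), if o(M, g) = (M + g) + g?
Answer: -3656875 + sqrt(1265) ≈ -3.6568e+6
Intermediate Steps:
o(M, g) = M + 2*g
j(d, V) = sqrt(-1 + 3*V) (j(d, V) = sqrt(V + (-1 + 2*V)) = sqrt(-1 + 3*V))
-3656875 + j(854, 422) = -3656875 + sqrt(-1 + 3*422) = -3656875 + sqrt(-1 + 1266) = -3656875 + sqrt(1265)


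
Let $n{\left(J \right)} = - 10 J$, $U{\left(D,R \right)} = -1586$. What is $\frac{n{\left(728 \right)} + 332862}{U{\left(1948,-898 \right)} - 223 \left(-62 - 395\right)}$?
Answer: $\frac{325582}{100325} \approx 3.2453$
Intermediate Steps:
$\frac{n{\left(728 \right)} + 332862}{U{\left(1948,-898 \right)} - 223 \left(-62 - 395\right)} = \frac{\left(-10\right) 728 + 332862}{-1586 - 223 \left(-62 - 395\right)} = \frac{-7280 + 332862}{-1586 - -101911} = \frac{325582}{-1586 + 101911} = \frac{325582}{100325}$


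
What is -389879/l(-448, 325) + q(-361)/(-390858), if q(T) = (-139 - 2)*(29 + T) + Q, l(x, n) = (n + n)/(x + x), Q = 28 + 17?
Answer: 1750500176949/3257150 ≈ 5.3743e+5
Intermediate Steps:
Q = 45
l(x, n) = n/x (l(x, n) = (2*n)/((2*x)) = (2*n)*(1/(2*x)) = n/x)
q(T) = -4044 - 141*T (q(T) = (-139 - 2)*(29 + T) + 45 = -141*(29 + T) + 45 = (-4089 - 141*T) + 45 = -4044 - 141*T)
-389879/l(-448, 325) + q(-361)/(-390858) = -389879/(325/(-448)) + (-4044 - 141*(-361))/(-390858) = -389879/(325*(-1/448)) + (-4044 + 50901)*(-1/390858) = -389879/(-325/448) + 46857*(-1/390858) = -389879*(-448/325) - 15619/130286 = 174665792/325 - 15619/130286 = 1750500176949/3257150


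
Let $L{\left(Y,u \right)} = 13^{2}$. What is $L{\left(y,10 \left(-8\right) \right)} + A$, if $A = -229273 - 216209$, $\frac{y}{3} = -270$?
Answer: $-445313$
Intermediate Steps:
$y = -810$ ($y = 3 \left(-270\right) = -810$)
$A = -445482$
$L{\left(Y,u \right)} = 169$
$L{\left(y,10 \left(-8\right) \right)} + A = 169 - 445482 = -445313$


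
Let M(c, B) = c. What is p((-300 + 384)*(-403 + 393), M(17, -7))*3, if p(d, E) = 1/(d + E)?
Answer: -3/823 ≈ -0.0036452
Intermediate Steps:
p(d, E) = 1/(E + d)
p((-300 + 384)*(-403 + 393), M(17, -7))*3 = 3/(17 + (-300 + 384)*(-403 + 393)) = 3/(17 + 84*(-10)) = 3/(17 - 840) = 3/(-823) = -1/823*3 = -3/823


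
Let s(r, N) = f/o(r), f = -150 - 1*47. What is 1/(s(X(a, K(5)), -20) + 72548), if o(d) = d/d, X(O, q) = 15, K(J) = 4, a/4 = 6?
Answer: 1/72351 ≈ 1.3822e-5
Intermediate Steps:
a = 24 (a = 4*6 = 24)
o(d) = 1
f = -197 (f = -150 - 47 = -197)
s(r, N) = -197 (s(r, N) = -197/1 = -197*1 = -197)
1/(s(X(a, K(5)), -20) + 72548) = 1/(-197 + 72548) = 1/72351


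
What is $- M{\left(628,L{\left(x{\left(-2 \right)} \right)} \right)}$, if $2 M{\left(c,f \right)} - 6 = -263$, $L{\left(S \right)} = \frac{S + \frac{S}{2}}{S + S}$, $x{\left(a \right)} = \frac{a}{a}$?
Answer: $\frac{257}{2} \approx 128.5$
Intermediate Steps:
$x{\left(a \right)} = 1$
$L{\left(S \right)} = \frac{3}{4}$ ($L{\left(S \right)} = \frac{S + S \frac{1}{2}}{2 S} = \left(S + \frac{S}{2}\right) \frac{1}{2 S} = \frac{3 S}{2} \frac{1}{2 S} = \frac{3}{4}$)
$M{\left(c,f \right)} = - \frac{257}{2}$ ($M{\left(c,f \right)} = 3 + \frac{1}{2} \left(-263\right) = 3 - \frac{263}{2} = - \frac{257}{2}$)
$- M{\left(628,L{\left(x{\left(-2 \right)} \right)} \right)} = \left(-1\right) \left(- \frac{257}{2}\right) = \frac{257}{2}$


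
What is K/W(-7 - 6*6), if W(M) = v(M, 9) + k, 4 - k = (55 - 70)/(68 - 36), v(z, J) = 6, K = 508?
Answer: 16256/335 ≈ 48.525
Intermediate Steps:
k = 143/32 (k = 4 - (55 - 70)/(68 - 36) = 4 - (-15)/32 = 4 - 1*(-15/32) = 4 + 15/32 = 143/32 ≈ 4.4688)
W(M) = 335/32 (W(M) = 6 + 143/32 = 335/32)
K/W(-7 - 6*6) = 508/(335/32) = 508*(32/335) = 16256/335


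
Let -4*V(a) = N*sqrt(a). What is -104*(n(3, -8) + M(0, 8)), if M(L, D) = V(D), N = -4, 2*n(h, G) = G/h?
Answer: 416/3 - 208*sqrt(2) ≈ -155.49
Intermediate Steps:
n(h, G) = G/(2*h) (n(h, G) = (G/h)/2 = G/(2*h))
V(a) = sqrt(a) (V(a) = -(-1)*sqrt(a) = sqrt(a))
M(L, D) = sqrt(D)
-104*(n(3, -8) + M(0, 8)) = -104*((1/2)*(-8)/3 + sqrt(8)) = -104*((1/2)*(-8)*(1/3) + 2*sqrt(2)) = -104*(-4/3 + 2*sqrt(2)) = 416/3 - 208*sqrt(2)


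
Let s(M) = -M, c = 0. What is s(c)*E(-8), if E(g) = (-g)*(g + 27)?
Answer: 0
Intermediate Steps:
E(g) = -g*(27 + g) (E(g) = (-g)*(27 + g) = -g*(27 + g))
s(c)*E(-8) = (-1*0)*(-1*(-8)*(27 - 8)) = 0*(-1*(-8)*19) = 0*152 = 0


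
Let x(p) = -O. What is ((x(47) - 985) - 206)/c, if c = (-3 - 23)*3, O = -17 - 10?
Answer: 194/13 ≈ 14.923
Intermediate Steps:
O = -27
x(p) = 27 (x(p) = -1*(-27) = 27)
c = -78 (c = -26*3 = -78)
((x(47) - 985) - 206)/c = ((27 - 985) - 206)/(-78) = (-958 - 206)*(-1/78) = -1164*(-1/78) = 194/13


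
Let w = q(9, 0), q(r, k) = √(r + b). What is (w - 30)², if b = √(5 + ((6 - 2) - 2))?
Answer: (30 - √(9 + √7))² ≈ 706.89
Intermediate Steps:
b = √7 (b = √(5 + (4 - 2)) = √(5 + 2) = √7 ≈ 2.6458)
q(r, k) = √(r + √7)
w = √(9 + √7) ≈ 3.4126
(w - 30)² = (√(9 + √7) - 30)² = (-30 + √(9 + √7))²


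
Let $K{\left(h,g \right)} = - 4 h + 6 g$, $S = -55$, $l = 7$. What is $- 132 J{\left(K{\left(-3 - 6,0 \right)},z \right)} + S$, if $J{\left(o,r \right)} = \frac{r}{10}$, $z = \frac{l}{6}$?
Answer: $- \frac{352}{5} \approx -70.4$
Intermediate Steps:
$z = \frac{7}{6} \approx 1.1667$
$J{\left(o,r \right)} = \frac{r}{10}$ ($J{\left(o,r \right)} = r \frac{1}{10} = \frac{r}{10}$)
$- 132 J{\left(K{\left(-3 - 6,0 \right)},z \right)} + S = - 132 \cdot \frac{1}{10} \cdot \frac{7}{6} - 55 = \left(-132\right) \frac{7}{60} - 55 = - \frac{77}{5} - 55 = - \frac{352}{5}$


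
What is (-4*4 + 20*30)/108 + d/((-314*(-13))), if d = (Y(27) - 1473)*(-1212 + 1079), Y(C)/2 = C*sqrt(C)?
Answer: 5885515/110214 - 10773*sqrt(3)/2041 ≈ 44.259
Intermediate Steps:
Y(C) = 2*C**(3/2) (Y(C) = 2*(C*sqrt(C)) = 2*C**(3/2))
d = 195909 - 21546*sqrt(3) (d = (2*27**(3/2) - 1473)*(-1212 + 1079) = (2*(81*sqrt(3)) - 1473)*(-133) = (162*sqrt(3) - 1473)*(-133) = (-1473 + 162*sqrt(3))*(-133) = 195909 - 21546*sqrt(3) ≈ 1.5859e+5)
(-4*4 + 20*30)/108 + d/((-314*(-13))) = (-4*4 + 20*30)/108 + (195909 - 21546*sqrt(3))/((-314*(-13))) = (-16 + 600)*(1/108) + (195909 - 21546*sqrt(3))/4082 = 584*(1/108) + (195909 - 21546*sqrt(3))*(1/4082) = 146/27 + (195909/4082 - 10773*sqrt(3)/2041) = 5885515/110214 - 10773*sqrt(3)/2041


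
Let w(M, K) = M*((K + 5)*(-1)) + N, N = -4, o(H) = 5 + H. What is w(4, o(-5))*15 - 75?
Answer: -435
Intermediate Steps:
w(M, K) = -4 + M*(-5 - K) (w(M, K) = M*((K + 5)*(-1)) - 4 = M*((5 + K)*(-1)) - 4 = M*(-5 - K) - 4 = -4 + M*(-5 - K))
w(4, o(-5))*15 - 75 = (-4 - 5*4 - 1*(5 - 5)*4)*15 - 75 = (-4 - 20 - 1*0*4)*15 - 75 = (-4 - 20 + 0)*15 - 75 = -24*15 - 75 = -360 - 75 = -435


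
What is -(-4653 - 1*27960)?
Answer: 32613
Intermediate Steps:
-(-4653 - 1*27960) = -(-4653 - 27960) = -1*(-32613) = 32613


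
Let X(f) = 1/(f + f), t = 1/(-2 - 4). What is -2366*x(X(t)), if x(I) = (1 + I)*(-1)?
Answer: -4732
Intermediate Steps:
t = -⅙ (t = 1/(-6) = -⅙ ≈ -0.16667)
X(f) = 1/(2*f)
x(I) = -1 - I
-2366*x(X(t)) = -2366*(-1 - 1/(2*(-⅙))) = -2366*(-1 - (-6)/2) = -2366*(-1 - 1*(-3)) = -2366*(-1 + 3) = -2366*2 = -4732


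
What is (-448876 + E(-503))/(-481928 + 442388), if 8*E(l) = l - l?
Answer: 112219/9885 ≈ 11.352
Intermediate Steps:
E(l) = 0 (E(l) = (l - l)/8 = (⅛)*0 = 0)
(-448876 + E(-503))/(-481928 + 442388) = (-448876 + 0)/(-481928 + 442388) = -448876/(-39540) = -448876*(-1/39540) = 112219/9885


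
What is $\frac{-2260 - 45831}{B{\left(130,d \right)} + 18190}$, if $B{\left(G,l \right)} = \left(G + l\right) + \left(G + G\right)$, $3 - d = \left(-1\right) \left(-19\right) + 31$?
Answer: $- \frac{48091}{18533} \approx -2.5949$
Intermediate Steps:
$d = -47$ ($d = 3 - \left(\left(-1\right) \left(-19\right) + 31\right) = 3 - \left(19 + 31\right) = 3 - 50 = -47$)
$B{\left(G,l \right)} = l + 3 G$ ($B{\left(G,l \right)} = \left(G + l\right) + 2 G = l + 3 G$)
$\frac{-2260 - 45831}{B{\left(130,d \right)} + 18190} = \frac{-2260 - 45831}{\left(-47 + 3 \cdot 130\right) + 18190} = - \frac{48091}{\left(-47 + 390\right) + 18190} = - \frac{48091}{343 + 18190} = - \frac{48091}{18533}$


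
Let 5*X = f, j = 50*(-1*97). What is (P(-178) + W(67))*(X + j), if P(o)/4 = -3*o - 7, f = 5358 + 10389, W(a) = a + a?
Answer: -19063726/5 ≈ -3.8127e+6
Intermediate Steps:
W(a) = 2*a
f = 15747
P(o) = -28 - 12*o (P(o) = 4*(-3*o - 7) = 4*(-7 - 3*o) = -28 - 12*o)
j = -4850 (j = 50*(-97) = -4850)
X = 15747/5 (X = (1/5)*15747 = 15747/5 ≈ 3149.4)
(P(-178) + W(67))*(X + j) = ((-28 - 12*(-178)) + 2*67)*(15747/5 - 4850) = ((-28 + 2136) + 134)*(-8503/5) = (2108 + 134)*(-8503/5) = 2242*(-8503/5) = -19063726/5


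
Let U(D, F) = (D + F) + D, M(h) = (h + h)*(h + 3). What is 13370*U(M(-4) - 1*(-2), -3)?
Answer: 227290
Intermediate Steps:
M(h) = 2*h*(3 + h) (M(h) = (2*h)*(3 + h) = 2*h*(3 + h))
U(D, F) = F + 2*D
13370*U(M(-4) - 1*(-2), -3) = 13370*(-3 + 2*(2*(-4)*(3 - 4) - 1*(-2))) = 13370*(-3 + 2*(2*(-4)*(-1) + 2)) = 13370*(-3 + 2*(8 + 2)) = 13370*(-3 + 2*10) = 13370*(-3 + 20) = 13370*17 = 227290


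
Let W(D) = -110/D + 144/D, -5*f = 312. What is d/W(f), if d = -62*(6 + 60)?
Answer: 638352/85 ≈ 7510.0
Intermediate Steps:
f = -312/5 (f = -1/5*312 = -312/5 ≈ -62.400)
W(D) = 34/D
d = -4092 (d = -62*66 = -4092)
d/W(f) = -4092/(34/(-312/5)) = -4092/(34*(-5/312)) = -4092/(-85/156) = -4092*(-156/85) = 638352/85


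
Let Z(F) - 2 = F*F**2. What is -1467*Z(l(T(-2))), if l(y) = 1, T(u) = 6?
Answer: -4401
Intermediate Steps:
Z(F) = 2 + F**3 (Z(F) = 2 + F*F**2 = 2 + F**3)
-1467*Z(l(T(-2))) = -1467*(2 + 1**3) = -1467*(2 + 1) = -1467*3 = -4401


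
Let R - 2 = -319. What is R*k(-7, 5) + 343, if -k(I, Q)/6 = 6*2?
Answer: 23167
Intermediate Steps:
R = -317 (R = 2 - 319 = -317)
k(I, Q) = -72 (k(I, Q) = -36*2 = -6*12 = -72)
R*k(-7, 5) + 343 = -317*(-72) + 343 = 22824 + 343 = 23167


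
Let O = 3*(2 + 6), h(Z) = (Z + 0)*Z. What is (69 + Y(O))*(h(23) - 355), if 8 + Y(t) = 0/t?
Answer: 10614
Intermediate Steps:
h(Z) = Z² (h(Z) = Z*Z = Z²)
O = 24 (O = 3*8 = 24)
Y(t) = -8 (Y(t) = -8 + 0/t = -8 + 0 = -8)
(69 + Y(O))*(h(23) - 355) = (69 - 8)*(23² - 355) = 61*(529 - 355) = 61*174 = 10614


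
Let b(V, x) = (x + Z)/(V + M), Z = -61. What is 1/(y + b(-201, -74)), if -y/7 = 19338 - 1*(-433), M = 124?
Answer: -77/10656434 ≈ -7.2257e-6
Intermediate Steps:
b(V, x) = (-61 + x)/(124 + V) (b(V, x) = (x - 61)/(V + 124) = (-61 + x)/(124 + V))
y = -138397 (y = -7*(19338 - 1*(-433)) = -7*(19338 + 433) = -7*19771 = -138397)
1/(y + b(-201, -74)) = 1/(-138397 + (-61 - 74)/(124 - 201)) = 1/(-138397 - 135/(-77)) = 1/(-138397 - 1/77*(-135)) = 1/(-138397 + 135/77) = 1/(-10656434/77) = -77/10656434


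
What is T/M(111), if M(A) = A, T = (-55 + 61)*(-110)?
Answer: -220/37 ≈ -5.9459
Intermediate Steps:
T = -660 (T = 6*(-110) = -660)
T/M(111) = -660/111 = -660*1/111 = -220/37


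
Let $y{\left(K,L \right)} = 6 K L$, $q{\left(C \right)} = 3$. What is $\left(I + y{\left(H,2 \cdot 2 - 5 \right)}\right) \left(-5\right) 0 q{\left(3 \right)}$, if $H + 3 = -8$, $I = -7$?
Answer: $0$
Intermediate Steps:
$H = -11$ ($H = -3 - 8 = -11$)
$y{\left(K,L \right)} = 6 K L$
$\left(I + y{\left(H,2 \cdot 2 - 5 \right)}\right) \left(-5\right) 0 q{\left(3 \right)} = \left(-7 + 6 \left(-11\right) \left(2 \cdot 2 - 5\right)\right) \left(-5\right) 0 \cdot 3 = \left(-7 + 6 \left(-11\right) \left(4 - 5\right)\right) 0 \cdot 3 = \left(-7 + 6 \left(-11\right) \left(-1\right)\right) 0 = \left(-7 + 66\right) 0 = 59 \cdot 0 = 0$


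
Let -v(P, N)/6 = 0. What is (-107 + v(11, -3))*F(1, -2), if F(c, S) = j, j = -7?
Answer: 749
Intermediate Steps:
F(c, S) = -7
v(P, N) = 0 (v(P, N) = -6*0 = 0)
(-107 + v(11, -3))*F(1, -2) = (-107 + 0)*(-7) = -107*(-7) = 749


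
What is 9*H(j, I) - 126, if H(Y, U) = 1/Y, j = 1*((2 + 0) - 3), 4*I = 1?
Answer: -135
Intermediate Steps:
I = ¼ (I = (¼)*1 = ¼ ≈ 0.25000)
j = -1 (j = 1*(2 - 3) = 1*(-1) = -1)
9*H(j, I) - 126 = 9/(-1) - 126 = 9*(-1) - 126 = -9 - 126 = -135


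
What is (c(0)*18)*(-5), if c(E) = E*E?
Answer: 0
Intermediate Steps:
c(E) = E²
(c(0)*18)*(-5) = (0²*18)*(-5) = (0*18)*(-5) = 0*(-5) = 0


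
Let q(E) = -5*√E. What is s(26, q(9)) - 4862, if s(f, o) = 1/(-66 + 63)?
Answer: -14587/3 ≈ -4862.3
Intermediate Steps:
s(f, o) = -⅓ (s(f, o) = 1/(-3) = -⅓)
s(26, q(9)) - 4862 = -⅓ - 4862 = -14587/3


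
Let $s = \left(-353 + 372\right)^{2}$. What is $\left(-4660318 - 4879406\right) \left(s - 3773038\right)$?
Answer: $35990297321148$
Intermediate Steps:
$s = 361$ ($s = 19^{2} = 361$)
$\left(-4660318 - 4879406\right) \left(s - 3773038\right) = \left(-4660318 - 4879406\right) \left(361 - 3773038\right) = \left(-9539724\right) \left(-3772677\right) = 35990297321148$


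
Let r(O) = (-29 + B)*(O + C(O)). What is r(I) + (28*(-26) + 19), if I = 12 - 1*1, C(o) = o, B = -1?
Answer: -1369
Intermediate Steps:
I = 11 (I = 12 - 1 = 11)
r(O) = -60*O (r(O) = (-29 - 1)*(O + O) = -60*O)
r(I) + (28*(-26) + 19) = -60*11 + (28*(-26) + 19) = -660 + (-728 + 19) = -660 - 709 = -1369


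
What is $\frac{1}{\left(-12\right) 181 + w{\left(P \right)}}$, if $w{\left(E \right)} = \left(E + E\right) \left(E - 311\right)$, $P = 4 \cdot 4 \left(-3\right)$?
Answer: $\frac{1}{32292} \approx 3.0967 \cdot 10^{-5}$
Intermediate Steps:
$P = -48$ ($P = 16 \left(-3\right) = -48$)
$w{\left(E \right)} = 2 E \left(-311 + E\right)$
$\frac{1}{\left(-12\right) 181 + w{\left(P \right)}} = \frac{1}{\left(-12\right) 181 + 2 \left(-48\right) \left(-311 - 48\right)} = \frac{1}{-2172 + 2 \left(-48\right) \left(-359\right)} = \frac{1}{-2172 + 34464} = \frac{1}{32292}$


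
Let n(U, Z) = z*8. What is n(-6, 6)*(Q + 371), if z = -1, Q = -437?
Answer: 528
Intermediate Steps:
n(U, Z) = -8 (n(U, Z) = -1*8 = -8)
n(-6, 6)*(Q + 371) = -8*(-437 + 371) = -8*(-66) = 528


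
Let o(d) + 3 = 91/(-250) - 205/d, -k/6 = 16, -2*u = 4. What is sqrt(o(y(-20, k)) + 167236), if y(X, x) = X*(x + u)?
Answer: sqrt(81943940390)/700 ≈ 408.94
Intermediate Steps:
u = -2 (u = -1/2*4 = -2)
k = -96 (k = -6*16 = -96)
y(X, x) = X*(-2 + x) (y(X, x) = X*(x - 2) = X*(-2 + x))
o(d) = -841/250 - 205/d (o(d) = -3 + (91/(-250) - 205/d) = -3 + (91*(-1/250) - 205/d) = -3 + (-91/250 - 205/d) = -841/250 - 205/d)
sqrt(o(y(-20, k)) + 167236) = sqrt((-841/250 - 205*(-1/(20*(-2 - 96)))) + 167236) = sqrt((-841/250 - 205/((-20*(-98)))) + 167236) = sqrt((-841/250 - 205/1960) + 167236) = sqrt((-841/250 - 205*1/1960) + 167236) = sqrt((-841/250 - 41/392) + 167236) = sqrt(-169961/49000 + 167236) = sqrt(8194394039/49000) = sqrt(81943940390)/700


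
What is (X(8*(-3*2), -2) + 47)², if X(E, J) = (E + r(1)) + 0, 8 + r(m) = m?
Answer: 64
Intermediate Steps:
r(m) = -8 + m
X(E, J) = -7 + E (X(E, J) = (E + (-8 + 1)) + 0 = (E - 7) + 0 = (-7 + E) + 0 = -7 + E)
(X(8*(-3*2), -2) + 47)² = ((-7 + 8*(-3*2)) + 47)² = ((-7 + 8*(-6)) + 47)² = ((-7 - 48) + 47)² = (-55 + 47)² = (-8)² = 64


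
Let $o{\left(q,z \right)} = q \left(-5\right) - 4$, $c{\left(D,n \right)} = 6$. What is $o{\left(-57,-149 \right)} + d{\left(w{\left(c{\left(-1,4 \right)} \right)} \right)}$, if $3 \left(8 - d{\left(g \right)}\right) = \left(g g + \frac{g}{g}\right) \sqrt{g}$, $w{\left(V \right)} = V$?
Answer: $289 - \frac{37 \sqrt{6}}{3} \approx 258.79$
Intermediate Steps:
$o{\left(q,z \right)} = -4 - 5 q$ ($o{\left(q,z \right)} = - 5 q - 4 = -4 - 5 q$)
$d{\left(g \right)} = 8 - \frac{\sqrt{g} \left(1 + g^{2}\right)}{3}$ ($d{\left(g \right)} = 8 - \frac{\left(g g + \frac{g}{g}\right) \sqrt{g}}{3} = 8 - \frac{\left(g^{2} + 1\right) \sqrt{g}}{3} = 8 - \frac{\left(1 + g^{2}\right) \sqrt{g}}{3} = 8 - \frac{\sqrt{g} \left(1 + g^{2}\right)}{3}$)
$o{\left(-57,-149 \right)} + d{\left(w{\left(c{\left(-1,4 \right)} \right)} \right)} = \left(-4 - -285\right) - \left(-8 + 12 \sqrt{6} + \frac{\sqrt{6}}{3}\right) = \left(-4 + 285\right) - \left(-8 + \frac{\sqrt{6}}{3} + \frac{1}{3} \cdot 36 \sqrt{6}\right) = 281 - \left(-8 + \frac{37 \sqrt{6}}{3}\right) = 281 + \left(8 - \frac{37 \sqrt{6}}{3}\right) = 289 - \frac{37 \sqrt{6}}{3}$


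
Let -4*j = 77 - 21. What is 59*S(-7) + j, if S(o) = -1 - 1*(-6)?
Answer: 281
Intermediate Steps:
S(o) = 5 (S(o) = -1 + 6 = 5)
j = -14 (j = -(77 - 21)/4 = -¼*56 = -14)
59*S(-7) + j = 59*5 - 14 = 295 - 14 = 281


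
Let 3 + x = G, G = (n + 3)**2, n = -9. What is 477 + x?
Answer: 510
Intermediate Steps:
G = 36 (G = (-9 + 3)**2 = (-6)**2 = 36)
x = 33 (x = -3 + 36 = 33)
477 + x = 477 + 33 = 510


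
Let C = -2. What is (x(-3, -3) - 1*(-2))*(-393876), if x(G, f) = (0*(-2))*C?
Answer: -787752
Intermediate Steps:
x(G, f) = 0 (x(G, f) = (0*(-2))*(-2) = 0*(-2) = 0)
(x(-3, -3) - 1*(-2))*(-393876) = (0 - 1*(-2))*(-393876) = (0 + 2)*(-393876) = 2*(-393876) = -787752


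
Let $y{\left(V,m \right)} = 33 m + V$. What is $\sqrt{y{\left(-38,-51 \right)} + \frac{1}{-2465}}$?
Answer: $\frac{i \sqrt{10457185690}}{2465} \approx 41.485 i$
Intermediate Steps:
$y{\left(V,m \right)} = V + 33 m$
$\sqrt{y{\left(-38,-51 \right)} + \frac{1}{-2465}} = \sqrt{\left(-38 + 33 \left(-51\right)\right) + \frac{1}{-2465}} = \sqrt{\left(-38 - 1683\right) - \frac{1}{2465}} = \sqrt{-1721 - \frac{1}{2465}} = \sqrt{- \frac{4242266}{2465}} = \frac{i \sqrt{10457185690}}{2465}$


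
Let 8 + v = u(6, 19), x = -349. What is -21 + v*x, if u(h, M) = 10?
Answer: -719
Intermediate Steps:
v = 2 (v = -8 + 10 = 2)
-21 + v*x = -21 + 2*(-349) = -21 - 698 = -719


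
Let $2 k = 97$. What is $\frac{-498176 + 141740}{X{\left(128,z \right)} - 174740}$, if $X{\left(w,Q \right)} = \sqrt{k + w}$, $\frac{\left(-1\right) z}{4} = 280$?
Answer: $\frac{41522417760}{20356044949} + \frac{118812 \sqrt{706}}{20356044949} \approx 2.04$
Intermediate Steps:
$z = -1120$ ($z = \left(-4\right) 280 = -1120$)
$k = \frac{97}{2}$ ($k = \frac{1}{2} \cdot 97 = \frac{97}{2} \approx 48.5$)
$X{\left(w,Q \right)} = \sqrt{\frac{97}{2} + w}$
$\frac{-498176 + 141740}{X{\left(128,z \right)} - 174740} = \frac{-498176 + 141740}{\frac{\sqrt{194 + 4 \cdot 128}}{2} - 174740} = - \frac{356436}{\frac{\sqrt{194 + 512}}{2} - 174740} = - \frac{356436}{\frac{\sqrt{706}}{2} - 174740} = - \frac{356436}{-174740 + \frac{\sqrt{706}}{2}}$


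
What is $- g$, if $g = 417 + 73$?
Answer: $-490$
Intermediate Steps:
$g = 490$
$- g = \left(-1\right) 490 = -490$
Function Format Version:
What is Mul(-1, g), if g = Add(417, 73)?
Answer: -490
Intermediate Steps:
g = 490
Mul(-1, g) = Mul(-1, 490) = -490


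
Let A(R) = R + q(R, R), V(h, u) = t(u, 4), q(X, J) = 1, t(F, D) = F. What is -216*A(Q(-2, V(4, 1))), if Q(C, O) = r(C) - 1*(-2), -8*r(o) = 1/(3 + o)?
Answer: -621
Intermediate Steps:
r(o) = -1/(8*(3 + o))
V(h, u) = u
Q(C, O) = 2 - 1/(24 + 8*C) (Q(C, O) = -1/(24 + 8*C) - 1*(-2) = -1/(24 + 8*C) + 2 = 2 - 1/(24 + 8*C))
A(R) = 1 + R (A(R) = R + 1 = 1 + R)
-216*A(Q(-2, V(4, 1))) = -216*(1 + (47 + 16*(-2))/(8*(3 - 2))) = -216*(1 + (1/8)*(47 - 32)/1) = -216*(1 + (1/8)*1*15) = -216*(1 + 15/8) = -216*23/8 = -621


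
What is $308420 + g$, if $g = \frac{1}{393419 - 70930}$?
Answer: $\frac{99462057381}{322489} \approx 3.0842 \cdot 10^{5}$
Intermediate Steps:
$g = \frac{1}{322489} \approx 3.1009 \cdot 10^{-6}$
$308420 + g = 308420 + \frac{1}{322489} = \frac{99462057381}{322489}$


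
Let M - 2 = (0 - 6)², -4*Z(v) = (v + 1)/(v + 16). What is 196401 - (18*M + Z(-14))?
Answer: 1565723/8 ≈ 1.9572e+5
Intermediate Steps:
Z(v) = -(1 + v)/(4*(16 + v)) (Z(v) = -(v + 1)/(4*(v + 16)) = -(1 + v)/(4*(16 + v)))
M = 38 (M = 2 + (0 - 6)² = 2 + (-6)² = 2 + 36 = 38)
196401 - (18*M + Z(-14)) = 196401 - (18*38 + (-1 - 1*(-14))/(4*(16 - 14))) = 196401 - (684 + (¼)*(-1 + 14)/2) = 196401 - (684 + (¼)*(½)*13) = 196401 - (684 + 13/8) = 196401 - 1*5485/8 = 196401 - 5485/8 = 1565723/8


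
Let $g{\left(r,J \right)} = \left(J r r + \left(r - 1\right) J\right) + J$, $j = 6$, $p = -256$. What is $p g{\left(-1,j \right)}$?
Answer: $0$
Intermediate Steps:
$g{\left(r,J \right)} = J + J r^{2} + J \left(-1 + r\right)$ ($g{\left(r,J \right)} = \left(J r^{2} + \left(-1 + r\right) J\right) + J = \left(J r^{2} + J \left(-1 + r\right)\right) + J = J + J r^{2} + J \left(-1 + r\right)$)
$p g{\left(-1,j \right)} = - 256 \cdot 6 \left(-1\right) \left(1 - 1\right) = - 256 \cdot 6 \left(-1\right) 0 = \left(-256\right) 0 = 0$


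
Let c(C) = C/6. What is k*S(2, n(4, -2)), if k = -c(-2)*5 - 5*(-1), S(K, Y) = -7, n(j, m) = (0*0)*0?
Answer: -140/3 ≈ -46.667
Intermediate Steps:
n(j, m) = 0 (n(j, m) = 0*0 = 0)
c(C) = C/6 (c(C) = C*(⅙) = C/6)
k = 20/3 (k = -(-2)/6*5 - 5*(-1) = -1*(-⅓)*5 + 5 = (⅓)*5 + 5 = 5/3 + 5 = 20/3 ≈ 6.6667)
k*S(2, n(4, -2)) = (20/3)*(-7) = -140/3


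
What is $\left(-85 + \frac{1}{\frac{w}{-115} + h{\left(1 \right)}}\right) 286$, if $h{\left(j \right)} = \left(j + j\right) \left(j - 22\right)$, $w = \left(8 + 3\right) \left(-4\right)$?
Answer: $- \frac{58190275}{2393} \approx -24317.0$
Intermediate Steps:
$w = -44$ ($w = 11 \left(-4\right) = -44$)
$h{\left(j \right)} = 2 j \left(-22 + j\right)$
$\left(-85 + \frac{1}{\frac{w}{-115} + h{\left(1 \right)}}\right) 286 = \left(-85 + \frac{1}{- \frac{44}{-115} + 2 \cdot 1 \left(-22 + 1\right)}\right) 286 = \left(-85 + \frac{1}{\left(-44\right) \left(- \frac{1}{115}\right) + 2 \cdot 1 \left(-21\right)}\right) 286 = \left(-85 + \frac{1}{\frac{44}{115} - 42}\right) 286 = \left(-85 + \frac{1}{- \frac{4786}{115}}\right) 286 = \left(-85 - \frac{115}{4786}\right) 286 = \left(- \frac{406925}{4786}\right) 286 = - \frac{58190275}{2393}$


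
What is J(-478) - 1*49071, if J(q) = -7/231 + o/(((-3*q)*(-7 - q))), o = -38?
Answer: -182287934945/3714777 ≈ -49071.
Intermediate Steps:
J(q) = -1/33 + 38/(3*q*(-7 - q)) (J(q) = -7/231 - 38*(-1/(3*q*(-7 - q))) = -7*1/231 - 38*(-1/(3*q*(-7 - q))) = -1/33 - (-38)/(3*q*(-7 - q)) = -1/33 + 38/(3*q*(-7 - q)))
J(-478) - 1*49071 = (1/33)*(-418 - 1*(-478)² - 7*(-478))/(-478*(7 - 478)) - 1*49071 = (1/33)*(-1/478)*(-418 - 1*228484 + 3346)/(-471) - 49071 = (1/33)*(-1/478)*(-1/471)*(-418 - 228484 + 3346) - 49071 = (1/33)*(-1/478)*(-1/471)*(-225556) - 49071 = -112778/3714777 - 49071 = -182287934945/3714777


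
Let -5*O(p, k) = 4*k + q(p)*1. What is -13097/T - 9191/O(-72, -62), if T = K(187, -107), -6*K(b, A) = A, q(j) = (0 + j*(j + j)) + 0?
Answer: -158066531/216568 ≈ -729.87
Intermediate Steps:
q(j) = 2*j² (q(j) = (0 + j*(2*j)) + 0 = (0 + 2*j²) + 0 = 2*j² + 0 = 2*j²)
K(b, A) = -A/6
T = 107/6 (T = -⅙*(-107) = 107/6 ≈ 17.833)
O(p, k) = -4*k/5 - 2*p²/5 (O(p, k) = -(4*k + (2*p²)*1)/5 = -(4*k + 2*p²)/5 = -(2*p² + 4*k)/5 = -4*k/5 - 2*p²/5)
-13097/T - 9191/O(-72, -62) = -13097/107/6 - 9191/(-⅘*(-62) - ⅖*(-72)²) = -13097*6/107 - 9191/(248/5 - ⅖*5184) = -78582/107 - 9191/(248/5 - 10368/5) = -78582/107 - 9191/(-2024) = -78582/107 - 9191*(-1/2024) = -78582/107 + 9191/2024 = -158066531/216568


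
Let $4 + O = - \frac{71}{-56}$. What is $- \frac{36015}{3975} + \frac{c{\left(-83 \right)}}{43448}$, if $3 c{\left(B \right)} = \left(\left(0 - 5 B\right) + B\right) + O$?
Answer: $- \frac{17520646529}{1934304960} \approx -9.0578$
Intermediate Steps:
$O = - \frac{153}{56}$ ($O = -4 - \frac{71}{-56} = -4 - - \frac{71}{56} = -4 + \frac{71}{56} = - \frac{153}{56} \approx -2.7321$)
$c{\left(B \right)} = - \frac{51}{56} - \frac{4 B}{3}$ ($c{\left(B \right)} = \frac{\left(\left(0 - 5 B\right) + B\right) - \frac{153}{56}}{3} = \frac{\left(- 5 B + B\right) - \frac{153}{56}}{3} = \frac{- 4 B - \frac{153}{56}}{3} = \frac{- \frac{153}{56} - 4 B}{3} = - \frac{51}{56} - \frac{4 B}{3}$)
$- \frac{36015}{3975} + \frac{c{\left(-83 \right)}}{43448} = - \frac{36015}{3975} + \frac{- \frac{51}{56} - - \frac{332}{3}}{43448} = \left(-36015\right) \frac{1}{3975} + \left(- \frac{51}{56} + \frac{332}{3}\right) \frac{1}{43448} = - \frac{2401}{265} + \frac{18439}{168} \cdot \frac{1}{43448} = - \frac{2401}{265} + \frac{18439}{7299264} = - \frac{17520646529}{1934304960}$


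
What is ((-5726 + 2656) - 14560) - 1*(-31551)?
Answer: 13921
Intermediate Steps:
((-5726 + 2656) - 14560) - 1*(-31551) = (-3070 - 14560) + 31551 = -17630 + 31551 = 13921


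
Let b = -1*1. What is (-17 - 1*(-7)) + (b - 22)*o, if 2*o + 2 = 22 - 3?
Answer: -411/2 ≈ -205.50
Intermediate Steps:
b = -1
o = 17/2 (o = -1 + (22 - 3)/2 = -1 + (½)*19 = -1 + 19/2 = 17/2 ≈ 8.5000)
(-17 - 1*(-7)) + (b - 22)*o = (-17 - 1*(-7)) + (-1 - 22)*(17/2) = (-17 + 7) - 23*17/2 = -10 - 391/2 = -411/2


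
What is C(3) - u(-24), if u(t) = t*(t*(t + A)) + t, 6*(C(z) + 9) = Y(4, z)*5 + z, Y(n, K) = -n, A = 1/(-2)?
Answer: 84745/6 ≈ 14124.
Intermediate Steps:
A = -½ ≈ -0.50000
C(z) = -37/3 + z/6 (C(z) = -9 + (-1*4*5 + z)/6 = -9 + (-4*5 + z)/6 = -9 + (-20 + z)/6 = -9 + (-10/3 + z/6) = -37/3 + z/6)
u(t) = t + t²*(-½ + t) (u(t) = t*(t*(t - ½)) + t = t*(t*(-½ + t)) + t = t²*(-½ + t) + t = t + t²*(-½ + t))
C(3) - u(-24) = (-37/3 + (⅙)*3) - (-24)*(1 + (-24)² - ½*(-24)) = (-37/3 + ½) - (-24)*(1 + 576 + 12) = -71/6 - (-24)*589 = -71/6 - 1*(-14136) = -71/6 + 14136 = 84745/6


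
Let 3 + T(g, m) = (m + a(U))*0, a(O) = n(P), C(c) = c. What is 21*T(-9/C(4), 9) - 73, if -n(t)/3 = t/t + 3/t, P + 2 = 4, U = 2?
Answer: -136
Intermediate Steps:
P = 2 (P = -2 + 4 = 2)
n(t) = -3 - 9/t (n(t) = -3*(t/t + 3/t) = -3*(1 + 3/t) = -3 - 9/t)
a(O) = -15/2 (a(O) = -3 - 9/2 = -15/2)
T(g, m) = -3 (T(g, m) = -3 + (m - 15/2)*0 = -3 + (-15/2 + m)*0 = -3 + 0 = -3)
21*T(-9/C(4), 9) - 73 = 21*(-3) - 73 = -63 - 73 = -136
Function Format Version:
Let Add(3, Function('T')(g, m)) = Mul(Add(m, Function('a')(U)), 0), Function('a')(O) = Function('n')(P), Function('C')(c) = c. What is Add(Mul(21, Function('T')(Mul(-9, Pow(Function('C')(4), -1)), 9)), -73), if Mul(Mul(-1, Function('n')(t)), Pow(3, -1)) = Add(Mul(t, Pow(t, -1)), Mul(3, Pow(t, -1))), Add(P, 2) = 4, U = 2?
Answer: -136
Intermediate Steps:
P = 2 (P = Add(-2, 4) = 2)
Function('n')(t) = Add(-3, Mul(-9, Pow(t, -1))) (Function('n')(t) = Mul(-3, Add(Mul(t, Pow(t, -1)), Mul(3, Pow(t, -1)))) = Mul(-3, Add(1, Mul(3, Pow(t, -1)))) = Add(-3, Mul(-9, Pow(t, -1))))
Function('a')(O) = Rational(-15, 2) (Function('a')(O) = Add(-3, Mul(-9, Pow(2, -1))) = Add(-3, Mul(-9, Rational(1, 2))) = Add(-3, Rational(-9, 2)) = Rational(-15, 2))
Function('T')(g, m) = -3 (Function('T')(g, m) = Add(-3, Mul(Add(m, Rational(-15, 2)), 0)) = Add(-3, Mul(Add(Rational(-15, 2), m), 0)) = Add(-3, 0) = -3)
Add(Mul(21, Function('T')(Mul(-9, Pow(Function('C')(4), -1)), 9)), -73) = Add(Mul(21, -3), -73) = Add(-63, -73) = -136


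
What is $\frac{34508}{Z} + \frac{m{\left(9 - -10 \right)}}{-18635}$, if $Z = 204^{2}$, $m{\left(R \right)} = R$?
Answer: $\frac{160566469}{193878540} \approx 0.82818$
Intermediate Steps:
$Z = 41616$
$\frac{34508}{Z} + \frac{m{\left(9 - -10 \right)}}{-18635} = \frac{34508}{41616} + \frac{9 - -10}{-18635} = 34508 \cdot \frac{1}{41616} + \left(9 + 10\right) \left(- \frac{1}{18635}\right) = \frac{8627}{10404} + 19 \left(- \frac{1}{18635}\right) = \frac{8627}{10404} - \frac{19}{18635} = \frac{160566469}{193878540}$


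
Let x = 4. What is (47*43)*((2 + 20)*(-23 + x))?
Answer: -844778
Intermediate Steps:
(47*43)*((2 + 20)*(-23 + x)) = (47*43)*((2 + 20)*(-23 + 4)) = 2021*(22*(-19)) = 2021*(-418) = -844778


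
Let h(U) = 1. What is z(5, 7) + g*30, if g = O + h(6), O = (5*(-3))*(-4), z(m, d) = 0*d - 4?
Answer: 1826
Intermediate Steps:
z(m, d) = -4 (z(m, d) = 0 - 4 = -4)
O = 60 (O = -15*(-4) = 60)
g = 61 (g = 60 + 1 = 61)
z(5, 7) + g*30 = -4 + 61*30 = -4 + 1830 = 1826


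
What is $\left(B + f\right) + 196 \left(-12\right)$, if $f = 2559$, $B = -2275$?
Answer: $-2068$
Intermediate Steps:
$\left(B + f\right) + 196 \left(-12\right) = \left(-2275 + 2559\right) + 196 \left(-12\right) = 284 - 2352 = -2068$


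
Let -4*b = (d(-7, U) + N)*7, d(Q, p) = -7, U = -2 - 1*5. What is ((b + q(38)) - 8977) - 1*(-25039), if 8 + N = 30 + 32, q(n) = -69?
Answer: 63643/4 ≈ 15911.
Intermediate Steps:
U = -7 (U = -2 - 5 = -7)
N = 54 (N = -8 + (30 + 32) = -8 + 62 = 54)
b = -329/4 (b = -(-7 + 54)*7/4 = -47*7/4 = -1/4*329 = -329/4 ≈ -82.250)
((b + q(38)) - 8977) - 1*(-25039) = ((-329/4 - 69) - 8977) - 1*(-25039) = (-605/4 - 8977) + 25039 = -36513/4 + 25039 = 63643/4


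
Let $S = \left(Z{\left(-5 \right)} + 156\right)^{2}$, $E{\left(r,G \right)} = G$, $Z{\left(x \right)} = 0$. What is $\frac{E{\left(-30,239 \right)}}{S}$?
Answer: $\frac{239}{24336} \approx 0.0098208$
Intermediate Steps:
$S = 24336$ ($S = \left(0 + 156\right)^{2} = 156^{2} = 24336$)
$\frac{E{\left(-30,239 \right)}}{S} = \frac{239}{24336}$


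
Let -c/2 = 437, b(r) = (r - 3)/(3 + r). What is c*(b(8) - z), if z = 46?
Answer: 437874/11 ≈ 39807.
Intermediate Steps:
b(r) = (-3 + r)/(3 + r)
c = -874 (c = -2*437 = -874)
c*(b(8) - z) = -874*((-3 + 8)/(3 + 8) - 1*46) = -874*(5/11 - 46) = -874*(-501/11) = 437874/11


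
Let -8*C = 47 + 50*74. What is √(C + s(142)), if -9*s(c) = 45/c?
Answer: 19*I*√104654/284 ≈ 21.643*I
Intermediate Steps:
C = -3747/8 (C = -(47 + 50*74)/8 = -(47 + 3700)/8 = -⅛*3747 = -3747/8 ≈ -468.38)
s(c) = -5/c
√(C + s(142)) = √(-3747/8 - 5/142) = √(-266057/568) = 19*I*√104654/284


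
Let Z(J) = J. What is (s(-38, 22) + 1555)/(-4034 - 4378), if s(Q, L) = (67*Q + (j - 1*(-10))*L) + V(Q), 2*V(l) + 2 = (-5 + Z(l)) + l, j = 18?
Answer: 833/16824 ≈ 0.049513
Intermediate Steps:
V(l) = -7/2 + l (V(l) = -1 + ((-5 + l) + l)/2 = -1 + (-5 + 2*l)/2 = -1 + (-5/2 + l) = -7/2 + l)
s(Q, L) = -7/2 + 28*L + 68*Q (s(Q, L) = (67*Q + (18 - 1*(-10))*L) + (-7/2 + Q) = (67*Q + (18 + 10)*L) + (-7/2 + Q) = (67*Q + 28*L) + (-7/2 + Q) = (28*L + 67*Q) + (-7/2 + Q) = -7/2 + 28*L + 68*Q)
(s(-38, 22) + 1555)/(-4034 - 4378) = ((-7/2 + 28*22 + 68*(-38)) + 1555)/(-4034 - 4378) = ((-7/2 + 616 - 2584) + 1555)/(-8412) = (-3943/2 + 1555)*(-1/8412) = -833/2*(-1/8412) = 833/16824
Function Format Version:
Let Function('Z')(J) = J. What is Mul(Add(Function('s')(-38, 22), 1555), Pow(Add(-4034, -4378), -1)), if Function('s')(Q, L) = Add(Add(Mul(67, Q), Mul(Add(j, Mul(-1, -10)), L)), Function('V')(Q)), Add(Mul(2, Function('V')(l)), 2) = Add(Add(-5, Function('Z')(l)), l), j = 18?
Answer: Rational(833, 16824) ≈ 0.049513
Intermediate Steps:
Function('V')(l) = Add(Rational(-7, 2), l) (Function('V')(l) = Add(-1, Mul(Rational(1, 2), Add(Add(-5, l), l))) = Add(-1, Mul(Rational(1, 2), Add(-5, Mul(2, l)))) = Add(-1, Add(Rational(-5, 2), l)) = Add(Rational(-7, 2), l))
Function('s')(Q, L) = Add(Rational(-7, 2), Mul(28, L), Mul(68, Q)) (Function('s')(Q, L) = Add(Add(Mul(67, Q), Mul(Add(18, Mul(-1, -10)), L)), Add(Rational(-7, 2), Q)) = Add(Add(Mul(67, Q), Mul(Add(18, 10), L)), Add(Rational(-7, 2), Q)) = Add(Add(Mul(67, Q), Mul(28, L)), Add(Rational(-7, 2), Q)) = Add(Add(Mul(28, L), Mul(67, Q)), Add(Rational(-7, 2), Q)) = Add(Rational(-7, 2), Mul(28, L), Mul(68, Q)))
Mul(Add(Function('s')(-38, 22), 1555), Pow(Add(-4034, -4378), -1)) = Mul(Add(Add(Rational(-7, 2), Mul(28, 22), Mul(68, -38)), 1555), Pow(Add(-4034, -4378), -1)) = Mul(Add(Add(Rational(-7, 2), 616, -2584), 1555), Pow(-8412, -1)) = Mul(Add(Rational(-3943, 2), 1555), Rational(-1, 8412)) = Mul(Rational(-833, 2), Rational(-1, 8412)) = Rational(833, 16824)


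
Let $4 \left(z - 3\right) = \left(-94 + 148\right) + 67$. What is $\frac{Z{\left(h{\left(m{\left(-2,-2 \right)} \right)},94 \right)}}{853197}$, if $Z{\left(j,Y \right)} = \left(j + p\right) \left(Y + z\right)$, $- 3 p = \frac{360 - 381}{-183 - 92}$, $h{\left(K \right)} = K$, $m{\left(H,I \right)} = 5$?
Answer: $\frac{58026}{78209725} \approx 0.00074193$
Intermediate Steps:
$z = \frac{133}{4}$ ($z = 3 + \frac{\left(-94 + 148\right) + 67}{4} = 3 + \frac{54 + 67}{4} = 3 + \frac{1}{4} \cdot 121 = 3 + \frac{121}{4} = \frac{133}{4} \approx 33.25$)
$p = - \frac{7}{275}$ ($p = - \frac{\left(360 - 381\right) \frac{1}{-183 - 92}}{3} = - \frac{\left(-21\right) \frac{1}{-275}}{3} = - \frac{\left(-21\right) \left(- \frac{1}{275}\right)}{3} = \left(- \frac{1}{3}\right) \frac{21}{275} = - \frac{7}{275} \approx -0.025455$)
$Z{\left(j,Y \right)} = \left(- \frac{7}{275} + j\right) \left(\frac{133}{4} + Y\right)$ ($Z{\left(j,Y \right)} = \left(j - \frac{7}{275}\right) \left(Y + \frac{133}{4}\right) = \left(- \frac{7}{275} + j\right) \left(\frac{133}{4} + Y\right)$)
$\frac{Z{\left(h{\left(m{\left(-2,-2 \right)} \right)},94 \right)}}{853197} = \frac{- \frac{931}{1100} - \frac{658}{275} + \frac{133}{4} \cdot 5 + 94 \cdot 5}{853197} = \left(- \frac{931}{1100} - \frac{658}{275} + \frac{665}{4} + 470\right) \frac{1}{853197} = \frac{174078}{275} \cdot \frac{1}{853197} = \frac{58026}{78209725}$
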